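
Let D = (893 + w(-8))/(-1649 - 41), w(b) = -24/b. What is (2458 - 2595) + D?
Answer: -116213/845 ≈ -137.53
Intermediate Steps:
D = -448/845 (D = (893 - 24/(-8))/(-1649 - 41) = (893 - 24*(-⅛))/(-1690) = (893 + 3)*(-1/1690) = 896*(-1/1690) = -448/845 ≈ -0.53018)
(2458 - 2595) + D = (2458 - 2595) - 448/845 = -137 - 448/845 = -116213/845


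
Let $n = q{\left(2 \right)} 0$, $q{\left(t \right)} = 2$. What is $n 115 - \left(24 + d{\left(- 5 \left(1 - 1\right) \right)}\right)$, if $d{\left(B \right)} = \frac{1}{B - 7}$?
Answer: $- \frac{167}{7} \approx -23.857$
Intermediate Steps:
$d{\left(B \right)} = \frac{1}{-7 + B}$
$n = 0$ ($n = 2 \cdot 0 = 0$)
$n 115 - \left(24 + d{\left(- 5 \left(1 - 1\right) \right)}\right) = 0 \cdot 115 - \left(24 + \frac{1}{-7 - 5 \left(1 - 1\right)}\right) = 0 - \left(24 + \frac{1}{-7 - 0}\right) = 0 - \left(24 + \frac{1}{-7 + 0}\right) = 0 - \frac{167}{7} = - \frac{167}{7}$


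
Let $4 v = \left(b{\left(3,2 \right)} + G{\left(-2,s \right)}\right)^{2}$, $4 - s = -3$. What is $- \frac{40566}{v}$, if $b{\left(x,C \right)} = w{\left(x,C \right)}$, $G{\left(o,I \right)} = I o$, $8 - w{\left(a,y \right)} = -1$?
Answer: $- \frac{162264}{25} \approx -6490.6$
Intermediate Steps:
$s = 7$ ($s = 4 - -3 = 4 + 3 = 7$)
$w{\left(a,y \right)} = 9$ ($w{\left(a,y \right)} = 8 - -1 = 8 + 1 = 9$)
$b{\left(x,C \right)} = 9$
$v = \frac{25}{4}$ ($v = \frac{\left(9 + 7 \left(-2\right)\right)^{2}}{4} = \frac{\left(9 - 14\right)^{2}}{4} = \frac{\left(-5\right)^{2}}{4} = \frac{1}{4} \cdot 25 = \frac{25}{4} \approx 6.25$)
$- \frac{40566}{v} = - \frac{40566}{\frac{25}{4}} = \left(-40566\right) \frac{4}{25} = - \frac{162264}{25}$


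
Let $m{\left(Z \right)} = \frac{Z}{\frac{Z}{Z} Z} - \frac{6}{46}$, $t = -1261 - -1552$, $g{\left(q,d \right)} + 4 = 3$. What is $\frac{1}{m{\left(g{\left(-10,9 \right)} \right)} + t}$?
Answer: $\frac{23}{6713} \approx 0.0034262$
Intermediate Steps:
$g{\left(q,d \right)} = -1$ ($g{\left(q,d \right)} = -4 + 3 = -1$)
$t = 291$ ($t = -1261 + 1552 = 291$)
$m{\left(Z \right)} = \frac{20}{23}$ ($m{\left(Z \right)} = \frac{Z}{1 Z} - \frac{3}{23} = \frac{Z}{Z} - \frac{3}{23} = 1 - \frac{3}{23} = \frac{20}{23}$)
$\frac{1}{m{\left(g{\left(-10,9 \right)} \right)} + t} = \frac{1}{\frac{20}{23} + 291} = \frac{1}{\frac{6713}{23}} = \frac{23}{6713}$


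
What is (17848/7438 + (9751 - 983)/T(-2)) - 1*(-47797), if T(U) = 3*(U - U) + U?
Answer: 161461871/3719 ≈ 43415.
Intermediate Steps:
T(U) = U (T(U) = 3*0 + U = 0 + U = U)
(17848/7438 + (9751 - 983)/T(-2)) - 1*(-47797) = (17848/7438 + (9751 - 983)/(-2)) - 1*(-47797) = (17848*(1/7438) + 8768*(-½)) + 47797 = (8924/3719 - 4384) + 47797 = -16295172/3719 + 47797 = 161461871/3719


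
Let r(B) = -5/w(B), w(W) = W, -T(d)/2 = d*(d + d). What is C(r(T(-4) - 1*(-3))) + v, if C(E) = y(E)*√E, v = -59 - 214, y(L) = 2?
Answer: -273 + 2*√305/61 ≈ -272.43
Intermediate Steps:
T(d) = -4*d² (T(d) = -2*d*(d + d) = -2*d*2*d = -4*d²)
r(B) = -5/B
v = -273
C(E) = 2*√E
C(r(T(-4) - 1*(-3))) + v = 2*√(-5/(-4*(-4)² - 1*(-3))) - 273 = 2*√(-5/(-4*16 + 3)) - 273 = 2*√(-5/(-64 + 3)) - 273 = 2*√(-5/(-61)) - 273 = 2*√(-5*(-1/61)) - 273 = 2*√(5/61) - 273 = 2*(√305/61) - 273 = 2*√305/61 - 273 = -273 + 2*√305/61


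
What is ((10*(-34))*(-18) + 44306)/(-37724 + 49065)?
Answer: 50426/11341 ≈ 4.4463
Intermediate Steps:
((10*(-34))*(-18) + 44306)/(-37724 + 49065) = (-340*(-18) + 44306)/11341 = (6120 + 44306)*(1/11341) = 50426*(1/11341) = 50426/11341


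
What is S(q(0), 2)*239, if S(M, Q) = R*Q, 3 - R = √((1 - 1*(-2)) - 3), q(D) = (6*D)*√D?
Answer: 1434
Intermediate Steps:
q(D) = 6*D^(3/2)
R = 3 (R = 3 - √((1 - 1*(-2)) - 3) = 3 - √((1 + 2) - 3) = 3 - √(3 - 3) = 3 - √0 = 3 - 1*0 = 3 + 0 = 3)
S(M, Q) = 3*Q
S(q(0), 2)*239 = (3*2)*239 = 6*239 = 1434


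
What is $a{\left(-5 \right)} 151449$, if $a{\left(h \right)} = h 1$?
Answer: $-757245$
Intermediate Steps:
$a{\left(h \right)} = h$
$a{\left(-5 \right)} 151449 = \left(-5\right) 151449 = -757245$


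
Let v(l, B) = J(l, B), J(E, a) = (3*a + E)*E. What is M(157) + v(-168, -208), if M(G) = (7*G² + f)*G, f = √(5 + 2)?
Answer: 27222307 + 157*√7 ≈ 2.7223e+7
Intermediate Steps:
J(E, a) = E*(E + 3*a) (J(E, a) = (E + 3*a)*E = E*(E + 3*a))
v(l, B) = l*(l + 3*B)
f = √7 ≈ 2.6458
M(G) = G*(√7 + 7*G²) (M(G) = (7*G² + √7)*G = (√7 + 7*G²)*G = G*(√7 + 7*G²))
M(157) + v(-168, -208) = 157*(√7 + 7*157²) - 168*(-168 + 3*(-208)) = 157*(√7 + 7*24649) - 168*(-168 - 624) = 157*(√7 + 172543) - 168*(-792) = 157*(172543 + √7) + 133056 = (27089251 + 157*√7) + 133056 = 27222307 + 157*√7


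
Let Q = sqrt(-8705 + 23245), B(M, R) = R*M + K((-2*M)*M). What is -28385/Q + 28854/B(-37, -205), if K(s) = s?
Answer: 28854/4847 - 5677*sqrt(3635)/1454 ≈ -229.45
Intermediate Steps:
B(M, R) = -2*M**2 + M*R (B(M, R) = R*M + (-2*M)*M = M*R - 2*M**2 = -2*M**2 + M*R)
Q = 2*sqrt(3635) (Q = sqrt(14540) = 2*sqrt(3635) ≈ 120.58)
-28385/Q + 28854/B(-37, -205) = -28385*sqrt(3635)/7270 + 28854/((-37*(-205 - 2*(-37)))) = -5677*sqrt(3635)/1454 + 28854/((-37*(-205 + 74))) = -5677*sqrt(3635)/1454 + 28854/((-37*(-131))) = -5677*sqrt(3635)/1454 + 28854/4847 = 28854/4847 - 5677*sqrt(3635)/1454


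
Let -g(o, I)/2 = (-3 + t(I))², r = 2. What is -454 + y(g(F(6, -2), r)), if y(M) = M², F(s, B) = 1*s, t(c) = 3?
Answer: -454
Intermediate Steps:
F(s, B) = s
g(o, I) = 0 (g(o, I) = -2*(-3 + 3)² = -2*0² = -2*0 = 0)
-454 + y(g(F(6, -2), r)) = -454 + 0² = -454 + 0 = -454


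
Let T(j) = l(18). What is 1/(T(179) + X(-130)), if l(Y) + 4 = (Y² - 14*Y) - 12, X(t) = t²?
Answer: 1/16956 ≈ 5.8976e-5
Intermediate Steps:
l(Y) = -16 + Y² - 14*Y (l(Y) = -4 + ((Y² - 14*Y) - 12) = -4 + (-12 + Y² - 14*Y) = -16 + Y² - 14*Y)
T(j) = 56 (T(j) = -16 + 18² - 14*18 = -16 + 324 - 252 = 56)
1/(T(179) + X(-130)) = 1/(56 + (-130)²) = 1/(56 + 16900) = 1/16956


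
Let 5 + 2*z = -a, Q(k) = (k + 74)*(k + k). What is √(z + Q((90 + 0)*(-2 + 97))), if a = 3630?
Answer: √589874330/2 ≈ 12144.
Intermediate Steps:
Q(k) = 2*k*(74 + k) (Q(k) = (74 + k)*(2*k) = 2*k*(74 + k))
z = -3635/2 (z = -5/2 + (-1*3630)/2 = -5/2 + (½)*(-3630) = -5/2 - 1815 = -3635/2 ≈ -1817.5)
√(z + Q((90 + 0)*(-2 + 97))) = √(-3635/2 + 2*((90 + 0)*(-2 + 97))*(74 + (90 + 0)*(-2 + 97))) = √(-3635/2 + 2*(90*95)*(74 + 90*95)) = √(-3635/2 + 2*8550*(74 + 8550)) = √(-3635/2 + 2*8550*8624) = √(-3635/2 + 147470400) = √(294937165/2) = √589874330/2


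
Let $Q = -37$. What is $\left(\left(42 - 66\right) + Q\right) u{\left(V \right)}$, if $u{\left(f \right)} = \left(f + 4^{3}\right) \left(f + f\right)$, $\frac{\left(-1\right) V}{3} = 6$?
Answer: $101016$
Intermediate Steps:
$V = -18$ ($V = \left(-3\right) 6 = -18$)
$u{\left(f \right)} = 2 f \left(64 + f\right)$ ($u{\left(f \right)} = \left(f + 64\right) 2 f = \left(64 + f\right) 2 f = 2 f \left(64 + f\right)$)
$\left(\left(42 - 66\right) + Q\right) u{\left(V \right)} = \left(\left(42 - 66\right) - 37\right) 2 \left(-18\right) \left(64 - 18\right) = \left(-24 - 37\right) 2 \left(-18\right) 46 = \left(-61\right) \left(-1656\right) = 101016$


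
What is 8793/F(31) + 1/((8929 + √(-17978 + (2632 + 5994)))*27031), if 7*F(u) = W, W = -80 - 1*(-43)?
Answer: 2*(-1663785081*√2338 + 7427968494106*I)/(1000147*(-8929*I + 2*√2338)) ≈ -1663.5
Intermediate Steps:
W = -37 (W = -80 + 43 = -37)
F(u) = -37/7 (F(u) = (⅐)*(-37) = -37/7)
8793/F(31) + 1/((8929 + √(-17978 + (2632 + 5994)))*27031) = 8793/(-37/7) + 1/((8929 + √(-17978 + (2632 + 5994)))*27031) = 8793*(-7/37) + (1/27031)/(8929 + √(-17978 + 8626)) = -61551/37 + (1/27031)/(8929 + √(-9352)) = -61551/37 + (1/27031)/(8929 + 2*I*√2338) = -61551/37 + 1/(27031*(8929 + 2*I*√2338))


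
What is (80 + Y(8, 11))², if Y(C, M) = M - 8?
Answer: 6889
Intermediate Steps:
Y(C, M) = -8 + M
(80 + Y(8, 11))² = (80 + (-8 + 11))² = (80 + 3)² = 83² = 6889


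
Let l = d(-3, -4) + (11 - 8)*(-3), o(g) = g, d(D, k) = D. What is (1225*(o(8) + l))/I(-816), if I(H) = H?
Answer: 1225/204 ≈ 6.0049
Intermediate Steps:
l = -12 (l = -3 + (11 - 8)*(-3) = -3 + 3*(-3) = -3 - 9 = -12)
(1225*(o(8) + l))/I(-816) = (1225*(8 - 12))/(-816) = (1225*(-4))*(-1/816) = -4900*(-1/816) = 1225/204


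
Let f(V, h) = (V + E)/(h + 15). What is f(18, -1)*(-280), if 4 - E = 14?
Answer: -160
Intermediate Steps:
E = -10 (E = 4 - 1*14 = 4 - 14 = -10)
f(V, h) = (-10 + V)/(15 + h) (f(V, h) = (V - 10)/(h + 15) = (-10 + V)/(15 + h))
f(18, -1)*(-280) = ((-10 + 18)/(15 - 1))*(-280) = (8/14)*(-280) = ((1/14)*8)*(-280) = (4/7)*(-280) = -160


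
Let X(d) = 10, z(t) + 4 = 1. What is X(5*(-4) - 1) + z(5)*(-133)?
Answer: 409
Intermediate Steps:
z(t) = -3 (z(t) = -4 + 1 = -3)
X(5*(-4) - 1) + z(5)*(-133) = 10 - 3*(-133) = 10 + 399 = 409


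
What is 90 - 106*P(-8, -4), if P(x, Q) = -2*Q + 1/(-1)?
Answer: -652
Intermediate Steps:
P(x, Q) = -1 - 2*Q (P(x, Q) = -2*Q - 1 = -1 - 2*Q)
90 - 106*P(-8, -4) = 90 - 106*(-1 - 2*(-4)) = 90 - 106*(-1 + 8) = 90 - 106*7 = 90 - 742 = -652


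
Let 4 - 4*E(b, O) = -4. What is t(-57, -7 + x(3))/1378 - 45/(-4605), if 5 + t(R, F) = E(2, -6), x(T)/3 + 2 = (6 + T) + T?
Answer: 3213/423046 ≈ 0.0075949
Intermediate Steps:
E(b, O) = 2 (E(b, O) = 1 - ¼*(-4) = 1 + 1 = 2)
x(T) = 12 + 6*T (x(T) = -6 + 3*((6 + T) + T) = -6 + 3*(6 + 2*T) = -6 + (18 + 6*T) = 12 + 6*T)
t(R, F) = -3 (t(R, F) = -5 + 2 = -3)
t(-57, -7 + x(3))/1378 - 45/(-4605) = -3/1378 - 45/(-4605) = -3*1/1378 - 45*(-1/4605) = -3/1378 + 3/307 = 3213/423046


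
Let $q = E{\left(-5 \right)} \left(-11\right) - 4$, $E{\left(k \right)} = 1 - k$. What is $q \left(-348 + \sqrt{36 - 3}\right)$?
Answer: $24360 - 70 \sqrt{33} \approx 23958.0$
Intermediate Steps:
$q = -70$ ($q = \left(1 - -5\right) \left(-11\right) - 4 = \left(1 + 5\right) \left(-11\right) - 4 = 6 \left(-11\right) - 4 = -66 - 4 = -70$)
$q \left(-348 + \sqrt{36 - 3}\right) = - 70 \left(-348 + \sqrt{36 - 3}\right) = - 70 \left(-348 + \sqrt{33}\right) = 24360 - 70 \sqrt{33}$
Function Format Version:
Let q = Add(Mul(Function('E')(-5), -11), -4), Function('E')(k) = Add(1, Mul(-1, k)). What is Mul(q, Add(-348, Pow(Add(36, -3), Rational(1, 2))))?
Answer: Add(24360, Mul(-70, Pow(33, Rational(1, 2)))) ≈ 23958.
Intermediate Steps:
q = -70 (q = Add(Mul(Add(1, Mul(-1, -5)), -11), -4) = Add(Mul(Add(1, 5), -11), -4) = Add(Mul(6, -11), -4) = Add(-66, -4) = -70)
Mul(q, Add(-348, Pow(Add(36, -3), Rational(1, 2)))) = Mul(-70, Add(-348, Pow(Add(36, -3), Rational(1, 2)))) = Mul(-70, Add(-348, Pow(33, Rational(1, 2)))) = Add(24360, Mul(-70, Pow(33, Rational(1, 2))))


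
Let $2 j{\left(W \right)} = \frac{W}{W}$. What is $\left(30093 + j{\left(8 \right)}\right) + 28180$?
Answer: $\frac{116547}{2} \approx 58274.0$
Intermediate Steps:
$j{\left(W \right)} = \frac{1}{2}$ ($j{\left(W \right)} = \frac{W \frac{1}{W}}{2} = \frac{1}{2} \cdot 1 = \frac{1}{2}$)
$\left(30093 + j{\left(8 \right)}\right) + 28180 = \left(30093 + \frac{1}{2}\right) + 28180 = \frac{60187}{2} + 28180 = \frac{116547}{2}$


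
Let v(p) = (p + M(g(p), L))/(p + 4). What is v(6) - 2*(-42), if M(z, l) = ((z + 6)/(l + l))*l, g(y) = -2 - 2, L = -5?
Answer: 847/10 ≈ 84.700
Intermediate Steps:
g(y) = -4
M(z, l) = 3 + z/2 (M(z, l) = ((6 + z)/((2*l)))*l = ((6 + z)*(1/(2*l)))*l = ((6 + z)/(2*l))*l = 3 + z/2)
v(p) = (1 + p)/(4 + p) (v(p) = (p + (3 + (½)*(-4)))/(p + 4) = (p + (3 - 2))/(4 + p) = (p + 1)/(4 + p) = (1 + p)/(4 + p))
v(6) - 2*(-42) = (1 + 6)/(4 + 6) - 2*(-42) = 7/10 + 84 = 847/10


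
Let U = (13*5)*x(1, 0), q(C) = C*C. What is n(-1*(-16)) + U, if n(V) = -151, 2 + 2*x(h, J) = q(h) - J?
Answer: -367/2 ≈ -183.50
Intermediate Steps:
q(C) = C²
x(h, J) = -1 + h²/2 - J/2 (x(h, J) = -1 + (h² - J)/2 = -1 + (h²/2 - J/2) = -1 + h²/2 - J/2)
U = -65/2 (U = (13*5)*(-1 + (½)*1² - ½*0) = 65*(-1 + (½)*1 + 0) = 65*(-1 + ½ + 0) = 65*(-½) = -65/2 ≈ -32.500)
n(-1*(-16)) + U = -151 - 65/2 = -367/2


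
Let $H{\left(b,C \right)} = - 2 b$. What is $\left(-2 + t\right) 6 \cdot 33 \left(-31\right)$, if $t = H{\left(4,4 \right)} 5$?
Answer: $257796$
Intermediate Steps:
$t = -40$ ($t = \left(-2\right) 4 \cdot 5 = \left(-8\right) 5 = -40$)
$\left(-2 + t\right) 6 \cdot 33 \left(-31\right) = \left(-2 - 40\right) 6 \cdot 33 \left(-31\right) = \left(-42\right) 6 \cdot 33 \left(-31\right) = \left(-252\right) 33 \left(-31\right) = \left(-8316\right) \left(-31\right) = 257796$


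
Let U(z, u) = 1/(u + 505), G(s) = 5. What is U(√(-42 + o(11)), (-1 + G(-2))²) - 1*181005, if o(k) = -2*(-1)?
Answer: -94303604/521 ≈ -1.8101e+5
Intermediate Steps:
o(k) = 2
U(z, u) = 1/(505 + u)
U(√(-42 + o(11)), (-1 + G(-2))²) - 1*181005 = 1/(505 + (-1 + 5)²) - 1*181005 = 1/(505 + 4²) - 181005 = 1/(505 + 16) - 181005 = 1/521 - 181005 = -94303604/521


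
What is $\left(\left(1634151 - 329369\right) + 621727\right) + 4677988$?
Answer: $6604497$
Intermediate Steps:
$\left(\left(1634151 - 329369\right) + 621727\right) + 4677988 = \left(1304782 + 621727\right) + 4677988 = 1926509 + 4677988 = 6604497$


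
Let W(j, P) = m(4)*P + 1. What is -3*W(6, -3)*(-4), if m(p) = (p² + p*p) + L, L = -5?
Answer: -960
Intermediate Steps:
m(p) = -5 + 2*p² (m(p) = (p² + p*p) - 5 = (p² + p²) - 5 = 2*p² - 5 = -5 + 2*p²)
W(j, P) = 1 + 27*P (W(j, P) = (-5 + 2*4²)*P + 1 = (-5 + 2*16)*P + 1 = (-5 + 32)*P + 1 = 27*P + 1 = 1 + 27*P)
-3*W(6, -3)*(-4) = -3*(1 + 27*(-3))*(-4) = -3*(1 - 81)*(-4) = -3*(-80)*(-4) = 240*(-4) = -960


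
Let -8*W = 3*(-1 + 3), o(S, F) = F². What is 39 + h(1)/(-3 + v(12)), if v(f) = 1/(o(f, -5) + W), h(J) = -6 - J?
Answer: 1696/41 ≈ 41.366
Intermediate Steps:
W = -¾ (W = -3*(-1 + 3)/8 = -3*2/8 = -⅛*6 = -¾ ≈ -0.75000)
v(f) = 4/97 (v(f) = 1/((-5)² - ¾) = 1/(25 - ¾) = 1/(97/4) = 4/97)
39 + h(1)/(-3 + v(12)) = 39 + (-6 - 1*1)/(-3 + 4/97) = 39 + (-6 - 1)/(-287/97) = 39 - 97/287*(-7) = 39 + 97/41 = 1696/41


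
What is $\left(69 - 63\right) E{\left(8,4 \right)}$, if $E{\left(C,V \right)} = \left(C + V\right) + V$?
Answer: $96$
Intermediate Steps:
$E{\left(C,V \right)} = C + 2 V$
$\left(69 - 63\right) E{\left(8,4 \right)} = \left(69 - 63\right) \left(8 + 2 \cdot 4\right) = 6 \left(8 + 8\right) = 6 \cdot 16 = 96$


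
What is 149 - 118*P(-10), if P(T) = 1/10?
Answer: 686/5 ≈ 137.20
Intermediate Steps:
P(T) = 1/10
149 - 118*P(-10) = 149 - 118*1/10 = 149 - 59/5 = 686/5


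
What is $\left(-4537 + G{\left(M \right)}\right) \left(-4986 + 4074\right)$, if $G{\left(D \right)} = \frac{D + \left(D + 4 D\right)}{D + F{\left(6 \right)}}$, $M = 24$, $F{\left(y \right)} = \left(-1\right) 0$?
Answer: $4132272$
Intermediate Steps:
$F{\left(y \right)} = 0$
$G{\left(D \right)} = 6$ ($G{\left(D \right)} = \frac{D + \left(D + 4 D\right)}{D + 0} = \frac{D + 5 D}{D} = \frac{6 D}{D} = 6$)
$\left(-4537 + G{\left(M \right)}\right) \left(-4986 + 4074\right) = \left(-4537 + 6\right) \left(-4986 + 4074\right) = \left(-4531\right) \left(-912\right) = 4132272$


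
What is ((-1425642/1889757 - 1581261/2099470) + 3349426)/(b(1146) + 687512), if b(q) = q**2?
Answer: 4429600637322973741/2646087112583546040 ≈ 1.6740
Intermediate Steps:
((-1425642/1889757 - 1581261/2099470) + 3349426)/(b(1146) + 687512) = ((-1425642/1889757 - 1581261/2099470) + 3349426)/(1146**2 + 687512) = ((-1425642*1/1889757 - 1581261*1/2099470) + 3349426)/(1313316 + 687512) = ((-475214/629919 - 1581261/2099470) + 3349426)/2000828 = (-1993763884439/1322496042930 + 3349426)*(1/2000828) = (4429600637322973741/1322496042930)*(1/2000828) = 4429600637322973741/2646087112583546040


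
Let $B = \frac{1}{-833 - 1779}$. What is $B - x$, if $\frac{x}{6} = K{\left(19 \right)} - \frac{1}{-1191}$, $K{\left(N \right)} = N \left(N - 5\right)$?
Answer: $- \frac{1655000165}{1036964} \approx -1596.0$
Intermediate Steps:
$K{\left(N \right)} = N \left(-5 + N\right)$
$B = - \frac{1}{2612}$ ($B = \frac{1}{-2612} = - \frac{1}{2612} \approx -0.00038285$)
$x = \frac{633614}{397}$ ($x = 6 \left(19 \left(-5 + 19\right) - \frac{1}{-1191}\right) = 6 \left(19 \cdot 14 - - \frac{1}{1191}\right) = 6 \left(266 + \frac{1}{1191}\right) = 6 \cdot \frac{316807}{1191} = \frac{633614}{397} \approx 1596.0$)
$B - x = - \frac{1}{2612} - \frac{633614}{397} = - \frac{1655000165}{1036964}$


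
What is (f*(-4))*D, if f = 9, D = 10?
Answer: -360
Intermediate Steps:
(f*(-4))*D = (9*(-4))*10 = -36*10 = -360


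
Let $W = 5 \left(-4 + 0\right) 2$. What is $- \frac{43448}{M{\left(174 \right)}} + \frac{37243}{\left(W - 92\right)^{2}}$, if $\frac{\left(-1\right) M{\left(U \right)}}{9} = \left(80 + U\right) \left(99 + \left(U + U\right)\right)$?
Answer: $\frac{2156305531}{989143056} \approx 2.18$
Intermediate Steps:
$W = -40$ ($W = 5 \left(-4\right) 2 = \left(-20\right) 2 = -40$)
$M{\left(U \right)} = - 9 \left(80 + U\right) \left(99 + 2 U\right)$ ($M{\left(U \right)} = - 9 \left(80 + U\right) \left(99 + \left(U + U\right)\right) = - 9 \left(80 + U\right) \left(99 + 2 U\right)$)
$- \frac{43448}{M{\left(174 \right)}} + \frac{37243}{\left(W - 92\right)^{2}} = - \frac{43448}{-71280 - 405594 - 18 \cdot 174^{2}} + \frac{37243}{\left(-40 - 92\right)^{2}} = - \frac{43448}{-71280 - 405594 - 544968} + \frac{37243}{\left(-132\right)^{2}} = - \frac{43448}{-71280 - 405594 - 544968} + \frac{37243}{17424} = - \frac{43448}{-1021842} + 37243 \cdot \frac{1}{17424} = \left(-43448\right) \left(- \frac{1}{1021842}\right) + \frac{37243}{17424} = \frac{21724}{510921} + \frac{37243}{17424} = \frac{2156305531}{989143056}$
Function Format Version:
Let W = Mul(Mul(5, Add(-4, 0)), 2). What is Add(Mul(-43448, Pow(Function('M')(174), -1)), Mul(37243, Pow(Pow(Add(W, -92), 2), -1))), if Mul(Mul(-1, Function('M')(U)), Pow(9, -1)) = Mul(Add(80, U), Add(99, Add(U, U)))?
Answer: Rational(2156305531, 989143056) ≈ 2.1800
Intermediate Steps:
W = -40 (W = Mul(Mul(5, -4), 2) = Mul(-20, 2) = -40)
Function('M')(U) = Mul(-9, Add(80, U), Add(99, Mul(2, U))) (Function('M')(U) = Mul(-9, Mul(Add(80, U), Add(99, Add(U, U)))) = Mul(-9, Mul(Add(80, U), Add(99, Mul(2, U)))) = Mul(-9, Add(80, U), Add(99, Mul(2, U))))
Add(Mul(-43448, Pow(Function('M')(174), -1)), Mul(37243, Pow(Pow(Add(W, -92), 2), -1))) = Add(Mul(-43448, Pow(Add(-71280, Mul(-2331, 174), Mul(-18, Pow(174, 2))), -1)), Mul(37243, Pow(Pow(Add(-40, -92), 2), -1))) = Add(Mul(-43448, Pow(Add(-71280, -405594, Mul(-18, 30276)), -1)), Mul(37243, Pow(Pow(-132, 2), -1))) = Add(Mul(-43448, Pow(Add(-71280, -405594, -544968), -1)), Mul(37243, Pow(17424, -1))) = Add(Mul(-43448, Pow(-1021842, -1)), Mul(37243, Rational(1, 17424))) = Add(Mul(-43448, Rational(-1, 1021842)), Rational(37243, 17424)) = Add(Rational(21724, 510921), Rational(37243, 17424)) = Rational(2156305531, 989143056)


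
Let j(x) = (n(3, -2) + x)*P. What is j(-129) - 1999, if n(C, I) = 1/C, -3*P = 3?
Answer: -5611/3 ≈ -1870.3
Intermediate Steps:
P = -1 (P = -1/3*3 = -1)
j(x) = -1/3 - x (j(x) = (1/3 + x)*(-1) = -1/3 - x)
j(-129) - 1999 = (-1/3 - 1*(-129)) - 1999 = (-1/3 + 129) - 1999 = 386/3 - 1999 = -5611/3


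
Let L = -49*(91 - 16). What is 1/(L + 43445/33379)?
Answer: -33379/122624380 ≈ -0.00027221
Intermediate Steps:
L = -3675 (L = -49*75 = -3675)
1/(L + 43445/33379) = 1/(-3675 + 43445/33379) = 1/(-122624380/33379) = -33379/122624380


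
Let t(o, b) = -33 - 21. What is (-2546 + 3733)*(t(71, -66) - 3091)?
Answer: -3733115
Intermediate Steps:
t(o, b) = -54
(-2546 + 3733)*(t(71, -66) - 3091) = (-2546 + 3733)*(-54 - 3091) = 1187*(-3145) = -3733115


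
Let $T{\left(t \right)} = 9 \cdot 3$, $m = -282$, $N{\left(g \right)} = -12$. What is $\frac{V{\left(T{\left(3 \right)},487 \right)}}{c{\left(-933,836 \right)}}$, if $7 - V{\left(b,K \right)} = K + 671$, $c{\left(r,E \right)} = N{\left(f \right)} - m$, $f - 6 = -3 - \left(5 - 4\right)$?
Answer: $- \frac{1151}{270} \approx -4.263$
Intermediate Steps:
$f = 2$ ($f = 6 - \left(8 - 4\right) = 6 - 4 = 2$)
$T{\left(t \right)} = 27$
$c{\left(r,E \right)} = 270$ ($c{\left(r,E \right)} = -12 - -282 = -12 + 282 = 270$)
$V{\left(b,K \right)} = -664 - K$ ($V{\left(b,K \right)} = 7 - \left(K + 671\right) = 7 - \left(671 + K\right) = -664 - K$)
$\frac{V{\left(T{\left(3 \right)},487 \right)}}{c{\left(-933,836 \right)}} = \frac{-664 - 487}{270} = \left(-664 - 487\right) \frac{1}{270} = \left(-1151\right) \frac{1}{270} = - \frac{1151}{270}$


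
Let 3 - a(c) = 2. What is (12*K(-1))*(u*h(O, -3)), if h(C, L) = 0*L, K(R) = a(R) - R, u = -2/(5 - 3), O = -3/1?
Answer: 0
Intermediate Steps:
a(c) = 1 (a(c) = 3 - 1*2 = 3 - 2 = 1)
O = -3 (O = -3*1 = -3)
u = -1 (u = -2/2 = -2*½ = -1)
K(R) = 1 - R
h(C, L) = 0
(12*K(-1))*(u*h(O, -3)) = (12*(1 - 1*(-1)))*(-1*0) = (12*(1 + 1))*0 = (12*2)*0 = 24*0 = 0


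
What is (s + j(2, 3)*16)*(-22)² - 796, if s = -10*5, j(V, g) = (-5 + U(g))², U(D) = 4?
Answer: -17252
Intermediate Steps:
j(V, g) = 1 (j(V, g) = (-5 + 4)² = (-1)² = 1)
s = -50
(s + j(2, 3)*16)*(-22)² - 796 = (-50 + 1*16)*(-22)² - 796 = (-50 + 16)*484 - 796 = -34*484 - 796 = -16456 - 796 = -17252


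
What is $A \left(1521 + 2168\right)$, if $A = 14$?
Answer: $51646$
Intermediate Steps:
$A \left(1521 + 2168\right) = 14 \left(1521 + 2168\right) = 14 \cdot 3689 = 51646$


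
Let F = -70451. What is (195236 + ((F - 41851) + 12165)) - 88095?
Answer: 7004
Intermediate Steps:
(195236 + ((F - 41851) + 12165)) - 88095 = (195236 + ((-70451 - 41851) + 12165)) - 88095 = (195236 + (-112302 + 12165)) - 88095 = (195236 - 100137) - 88095 = 95099 - 88095 = 7004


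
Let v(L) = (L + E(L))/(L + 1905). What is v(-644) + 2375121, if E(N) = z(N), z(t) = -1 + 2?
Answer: 2995026938/1261 ≈ 2.3751e+6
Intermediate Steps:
z(t) = 1
E(N) = 1
v(L) = (1 + L)/(1905 + L) (v(L) = (L + 1)/(L + 1905) = (1 + L)/(1905 + L))
v(-644) + 2375121 = (1 - 644)/(1905 - 644) + 2375121 = -643/1261 + 2375121 = 2995026938/1261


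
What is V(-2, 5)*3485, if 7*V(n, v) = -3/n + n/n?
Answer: 17425/14 ≈ 1244.6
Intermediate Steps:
V(n, v) = ⅐ - 3/(7*n) (V(n, v) = (-3/n + n/n)/7 = (-3/n + 1)/7 = (1 - 3/n)/7 = ⅐ - 3/(7*n))
V(-2, 5)*3485 = ((⅐)*(-3 - 2)/(-2))*3485 = ((⅐)*(-½)*(-5))*3485 = (5/14)*3485 = 17425/14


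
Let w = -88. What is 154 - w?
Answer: 242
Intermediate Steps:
154 - w = 154 - 1*(-88) = 154 + 88 = 242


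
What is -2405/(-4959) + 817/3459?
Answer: 4123466/5717727 ≈ 0.72117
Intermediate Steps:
-2405/(-4959) + 817/3459 = -2405*(-1/4959) + 817*(1/3459) = 2405/4959 + 817/3459 = 4123466/5717727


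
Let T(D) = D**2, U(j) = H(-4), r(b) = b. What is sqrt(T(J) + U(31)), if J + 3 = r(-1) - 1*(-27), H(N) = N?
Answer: 5*sqrt(21) ≈ 22.913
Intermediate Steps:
U(j) = -4
J = 23 (J = -3 + (-1 - 1*(-27)) = -3 + (-1 + 27) = -3 + 26 = 23)
sqrt(T(J) + U(31)) = sqrt(23**2 - 4) = sqrt(529 - 4) = sqrt(525) = 5*sqrt(21)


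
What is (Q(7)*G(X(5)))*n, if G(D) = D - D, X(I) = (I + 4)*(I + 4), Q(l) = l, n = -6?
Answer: 0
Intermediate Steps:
X(I) = (4 + I)² (X(I) = (4 + I)*(4 + I) = (4 + I)²)
G(D) = 0
(Q(7)*G(X(5)))*n = (7*0)*(-6) = 0*(-6) = 0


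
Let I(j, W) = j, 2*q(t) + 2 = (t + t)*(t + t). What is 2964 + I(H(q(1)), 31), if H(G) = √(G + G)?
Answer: 2964 + √2 ≈ 2965.4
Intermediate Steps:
q(t) = -1 + 2*t² (q(t) = -1 + ((t + t)*(t + t))/2 = -1 + ((2*t)*(2*t))/2 = -1 + (4*t²)/2 = -1 + 2*t²)
H(G) = √2*√G (H(G) = √(2*G) = √2*√G)
2964 + I(H(q(1)), 31) = 2964 + √2*√(-1 + 2*1²) = 2964 + √2*√(-1 + 2*1) = 2964 + √2*√(-1 + 2) = 2964 + √2*√1 = 2964 + √2*1 = 2964 + √2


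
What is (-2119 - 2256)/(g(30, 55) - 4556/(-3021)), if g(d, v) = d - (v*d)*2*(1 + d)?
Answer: 13216875/308953114 ≈ 0.042780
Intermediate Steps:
g(d, v) = d - 2*d*v*(1 + d) (g(d, v) = d - (d*v)*2*(1 + d) = d - 2*d*v*(1 + d))
(-2119 - 2256)/(g(30, 55) - 4556/(-3021)) = (-2119 - 2256)/(30*(1 - 2*55 - 2*30*55) - 4556/(-3021)) = -4375/(30*(1 - 110 - 3300) - 4556*(-1/3021)) = -4375/(30*(-3409) + 4556/3021) = -4375/(-102270 + 4556/3021) = -4375/(-308953114/3021) = -4375*(-3021/308953114) = 13216875/308953114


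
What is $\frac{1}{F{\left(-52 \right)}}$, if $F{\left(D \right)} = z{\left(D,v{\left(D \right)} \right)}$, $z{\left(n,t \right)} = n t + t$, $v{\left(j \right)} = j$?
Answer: $\frac{1}{2652} \approx 0.00037707$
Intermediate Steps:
$z{\left(n,t \right)} = t + n t$
$F{\left(D \right)} = D \left(1 + D\right)$
$\frac{1}{F{\left(-52 \right)}} = \frac{1}{\left(-52\right) \left(1 - 52\right)} = \frac{1}{\left(-52\right) \left(-51\right)} = \frac{1}{2652}$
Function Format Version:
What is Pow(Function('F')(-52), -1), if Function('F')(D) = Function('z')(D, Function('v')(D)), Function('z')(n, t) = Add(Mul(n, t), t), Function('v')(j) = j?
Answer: Rational(1, 2652) ≈ 0.00037707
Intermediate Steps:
Function('z')(n, t) = Add(t, Mul(n, t))
Function('F')(D) = Mul(D, Add(1, D))
Pow(Function('F')(-52), -1) = Pow(Mul(-52, Add(1, -52)), -1) = Pow(Mul(-52, -51), -1) = Pow(2652, -1) = Rational(1, 2652)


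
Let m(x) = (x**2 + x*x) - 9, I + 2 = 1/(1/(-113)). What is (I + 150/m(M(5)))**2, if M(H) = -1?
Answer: 912025/49 ≈ 18613.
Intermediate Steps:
I = -115 (I = -2 + 1/(1/(-113)) = -2 + 1/(-1/113) = -2 - 113 = -115)
m(x) = -9 + 2*x**2 (m(x) = (x**2 + x**2) - 9 = 2*x**2 - 9 = -9 + 2*x**2)
(I + 150/m(M(5)))**2 = (-115 + 150/(-9 + 2*(-1)**2))**2 = (-115 + 150/(-9 + 2*1))**2 = (-115 + 150/(-9 + 2))**2 = (-115 + 150/(-7))**2 = (-115 + 150*(-1/7))**2 = (-115 - 150/7)**2 = (-955/7)**2 = 912025/49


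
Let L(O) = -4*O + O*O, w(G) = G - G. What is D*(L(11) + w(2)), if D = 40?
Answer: 3080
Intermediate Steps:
w(G) = 0
L(O) = O**2 - 4*O (L(O) = -4*O + O**2 = O**2 - 4*O)
D*(L(11) + w(2)) = 40*(11*(-4 + 11) + 0) = 40*(11*7 + 0) = 40*(77 + 0) = 40*77 = 3080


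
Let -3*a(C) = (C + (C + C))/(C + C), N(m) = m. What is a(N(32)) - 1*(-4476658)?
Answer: 8953315/2 ≈ 4.4767e+6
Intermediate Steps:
a(C) = -½ (a(C) = -(C + (C + C))/(3*(C + C)) = -(C + 2*C)/(3*(2*C)) = -3*C*1/(2*C)/3 = -⅓*3/2 = -½)
a(N(32)) - 1*(-4476658) = -½ - 1*(-4476658) = -½ + 4476658 = 8953315/2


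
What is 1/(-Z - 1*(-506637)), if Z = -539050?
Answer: 1/1045687 ≈ 9.5631e-7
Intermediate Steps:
1/(-Z - 1*(-506637)) = 1/(-1*(-539050) - 1*(-506637)) = 1/(539050 + 506637) = 1/1045687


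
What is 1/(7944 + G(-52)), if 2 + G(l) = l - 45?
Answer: 1/7845 ≈ 0.00012747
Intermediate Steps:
G(l) = -47 + l (G(l) = -2 + (l - 45) = -2 + (-45 + l) = -47 + l)
1/(7944 + G(-52)) = 1/(7944 + (-47 - 52)) = 1/(7944 - 99) = 1/7845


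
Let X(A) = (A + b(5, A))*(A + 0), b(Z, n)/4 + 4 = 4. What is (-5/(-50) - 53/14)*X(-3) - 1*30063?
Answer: -1053366/35 ≈ -30096.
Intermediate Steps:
b(Z, n) = 0 (b(Z, n) = -16 + 4*4 = -16 + 16 = 0)
X(A) = A² (X(A) = (A + 0)*(A + 0) = A*A = A²)
(-5/(-50) - 53/14)*X(-3) - 1*30063 = (-5/(-50) - 53/14)*(-3)² - 1*30063 = (-5*(-1/50) - 53*1/14)*9 - 30063 = (⅒ - 53/14)*9 - 30063 = -129/35*9 - 30063 = -1161/35 - 30063 = -1053366/35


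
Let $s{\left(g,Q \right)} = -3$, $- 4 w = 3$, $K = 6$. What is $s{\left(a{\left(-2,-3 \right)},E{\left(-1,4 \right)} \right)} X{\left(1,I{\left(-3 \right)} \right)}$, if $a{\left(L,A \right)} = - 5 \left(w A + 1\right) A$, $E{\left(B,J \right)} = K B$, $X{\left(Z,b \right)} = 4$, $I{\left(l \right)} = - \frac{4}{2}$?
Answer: $-12$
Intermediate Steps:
$I{\left(l \right)} = -2$ ($I{\left(l \right)} = \left(-4\right) \frac{1}{2} = -2$)
$w = - \frac{3}{4}$ ($w = \left(- \frac{1}{4}\right) 3 = - \frac{3}{4} \approx -0.75$)
$E{\left(B,J \right)} = 6 B$
$a{\left(L,A \right)} = A \left(-5 + \frac{15 A}{4}\right)$ ($a{\left(L,A \right)} = - 5 \left(- \frac{3 A}{4} + 1\right) A = - 5 \left(1 - \frac{3 A}{4}\right) A = \left(-5 + \frac{15 A}{4}\right) A = A \left(-5 + \frac{15 A}{4}\right)$)
$s{\left(a{\left(-2,-3 \right)},E{\left(-1,4 \right)} \right)} X{\left(1,I{\left(-3 \right)} \right)} = \left(-3\right) 4 = -12$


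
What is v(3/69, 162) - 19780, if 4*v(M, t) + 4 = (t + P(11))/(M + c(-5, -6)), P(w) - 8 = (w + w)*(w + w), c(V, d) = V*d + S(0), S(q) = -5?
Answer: -7593397/384 ≈ -19774.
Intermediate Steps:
c(V, d) = -5 + V*d (c(V, d) = V*d - 5 = -5 + V*d)
P(w) = 8 + 4*w**2 (P(w) = 8 + (w + w)*(w + w) = 8 + (2*w)*(2*w) = 8 + 4*w**2)
v(M, t) = -1 + (492 + t)/(4*(25 + M)) (v(M, t) = -1 + ((t + (8 + 4*11**2))/(M + (-5 - 5*(-6))))/4 = -1 + ((t + (8 + 4*121))/(M + (-5 + 30)))/4 = -1 + ((t + (8 + 484))/(M + 25))/4 = -1 + ((t + 492)/(25 + M))/4 = -1 + ((492 + t)/(25 + M))/4 = -1 + (492 + t)/(4*(25 + M)))
v(3/69, 162) - 19780 = (98 - 3/69 + (1/4)*162)/(25 + 3/69) - 19780 = (98 - 3/69 + 81/2)/(25 + 3*(1/69)) - 19780 = (98 - 1*1/23 + 81/2)/(25 + 1/23) - 19780 = (98 - 1/23 + 81/2)/(576/23) - 19780 = (23/576)*(6369/46) - 19780 = 2123/384 - 19780 = -7593397/384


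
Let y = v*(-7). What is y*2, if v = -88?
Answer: 1232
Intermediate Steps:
y = 616 (y = -88*(-7) = 616)
y*2 = 616*2 = 1232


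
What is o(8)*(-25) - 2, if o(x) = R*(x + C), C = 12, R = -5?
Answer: 2498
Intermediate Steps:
o(x) = -60 - 5*x (o(x) = -5*(x + 12) = -5*(12 + x) = -60 - 5*x)
o(8)*(-25) - 2 = (-60 - 5*8)*(-25) - 2 = (-60 - 40)*(-25) - 2 = -100*(-25) - 2 = 2500 - 2 = 2498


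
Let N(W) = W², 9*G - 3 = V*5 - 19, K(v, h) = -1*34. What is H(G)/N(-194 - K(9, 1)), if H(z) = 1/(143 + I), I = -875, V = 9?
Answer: -1/18739200 ≈ -5.3364e-8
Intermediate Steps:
K(v, h) = -34
G = 29/9 (G = ⅓ + (9*5 - 19)/9 = ⅓ + (45 - 19)/9 = ⅓ + (⅑)*26 = ⅓ + 26/9 = 29/9 ≈ 3.2222)
H(z) = -1/732 (H(z) = 1/(143 - 875) = 1/(-732) = -1/732)
H(G)/N(-194 - K(9, 1)) = -1/(732*(-194 - 1*(-34))²) = -1/(732*(-194 + 34)²) = -1/(732*((-160)²)) = -1/732/25600 = -1/732*1/25600 = -1/18739200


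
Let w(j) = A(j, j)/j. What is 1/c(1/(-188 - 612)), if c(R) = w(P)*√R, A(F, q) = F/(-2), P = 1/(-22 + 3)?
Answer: 40*I*√2 ≈ 56.569*I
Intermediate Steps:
P = -1/19 (P = 1/(-19) = -1/19 ≈ -0.052632)
A(F, q) = -F/2 (A(F, q) = F*(-½) = -F/2)
w(j) = -½ (w(j) = (-j/2)/j = -½)
c(R) = -√R/2
1/c(1/(-188 - 612)) = 1/(-I*√2/40/2) = 1/(-I*√2/80) = 40*I*√2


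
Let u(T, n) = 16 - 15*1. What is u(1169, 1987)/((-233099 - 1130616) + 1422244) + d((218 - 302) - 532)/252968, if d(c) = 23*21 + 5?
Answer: 3601890/1850745509 ≈ 0.0019462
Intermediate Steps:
u(T, n) = 1 (u(T, n) = 16 - 15 = 1)
d(c) = 488 (d(c) = 483 + 5 = 488)
u(1169, 1987)/((-233099 - 1130616) + 1422244) + d((218 - 302) - 532)/252968 = 1/((-233099 - 1130616) + 1422244) + 488/252968 = 1/(-1363715 + 1422244) + 488*(1/252968) = 1/58529 + 61/31621 = 3601890/1850745509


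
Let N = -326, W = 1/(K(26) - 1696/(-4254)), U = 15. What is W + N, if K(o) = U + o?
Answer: -28703803/88055 ≈ -325.98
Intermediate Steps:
K(o) = 15 + o
W = 2127/88055 (W = 1/((15 + 26) - 1696/(-4254)) = 1/(41 - 1696*(-1/4254)) = 1/(41 + 848/2127) = 1/(88055/2127) = 2127/88055 ≈ 0.024155)
W + N = 2127/88055 - 326 = -28703803/88055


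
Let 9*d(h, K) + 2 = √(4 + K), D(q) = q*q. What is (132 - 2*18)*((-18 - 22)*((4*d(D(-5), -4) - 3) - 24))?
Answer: 321280/3 ≈ 1.0709e+5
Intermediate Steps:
D(q) = q²
d(h, K) = -2/9 + √(4 + K)/9
(132 - 2*18)*((-18 - 22)*((4*d(D(-5), -4) - 3) - 24)) = (132 - 2*18)*((-18 - 22)*((4*(-2/9 + √(4 - 4)/9) - 3) - 24)) = (132 - 36)*(-40*((4*(-2/9 + √0/9) - 3) - 24)) = 96*(-40*((4*(-2/9 + (⅑)*0) - 3) - 24)) = 96*(-40*((4*(-2/9 + 0) - 3) - 24)) = 96*(-40*((4*(-2/9) - 3) - 24)) = 96*(-40*((-8/9 - 3) - 24)) = 96*(-40*(-35/9 - 24)) = 96*(-40*(-251/9)) = 96*(10040/9) = 321280/3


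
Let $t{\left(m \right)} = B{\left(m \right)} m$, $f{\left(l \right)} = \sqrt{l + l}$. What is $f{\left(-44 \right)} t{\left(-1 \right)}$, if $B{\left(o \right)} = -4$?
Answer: $8 i \sqrt{22} \approx 37.523 i$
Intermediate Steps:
$f{\left(l \right)} = \sqrt{2} \sqrt{l}$ ($f{\left(l \right)} = \sqrt{2 l} = \sqrt{2} \sqrt{l}$)
$t{\left(m \right)} = - 4 m$
$f{\left(-44 \right)} t{\left(-1 \right)} = \sqrt{2} \sqrt{-44} \left(\left(-4\right) \left(-1\right)\right) = \sqrt{2} \cdot 2 i \sqrt{11} \cdot 4 = 2 i \sqrt{22} \cdot 4 = 8 i \sqrt{22}$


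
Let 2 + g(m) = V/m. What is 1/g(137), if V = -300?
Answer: -137/574 ≈ -0.23868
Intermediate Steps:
g(m) = -2 - 300/m
1/g(137) = 1/(-2 - 300/137) = 1/(-574/137) = -137/574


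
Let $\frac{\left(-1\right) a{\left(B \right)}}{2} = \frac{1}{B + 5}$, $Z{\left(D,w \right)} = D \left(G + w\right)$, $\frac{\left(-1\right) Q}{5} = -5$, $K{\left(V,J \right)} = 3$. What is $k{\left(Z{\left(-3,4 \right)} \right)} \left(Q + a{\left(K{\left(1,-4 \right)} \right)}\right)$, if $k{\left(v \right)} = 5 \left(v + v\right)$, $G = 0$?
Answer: $-2970$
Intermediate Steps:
$Q = 25$ ($Q = \left(-5\right) \left(-5\right) = 25$)
$Z{\left(D,w \right)} = D w$ ($Z{\left(D,w \right)} = D \left(0 + w\right) = D w$)
$k{\left(v \right)} = 10 v$ ($k{\left(v \right)} = 5 \cdot 2 v = 10 v$)
$a{\left(B \right)} = - \frac{2}{5 + B}$ ($a{\left(B \right)} = - \frac{2}{B + 5} = - \frac{2}{5 + B}$)
$k{\left(Z{\left(-3,4 \right)} \right)} \left(Q + a{\left(K{\left(1,-4 \right)} \right)}\right) = 10 \left(\left(-3\right) 4\right) \left(25 - \frac{2}{5 + 3}\right) = 10 \left(-12\right) \left(25 - \frac{2}{8}\right) = - 120 \left(25 - \frac{1}{4}\right) = \left(-120\right) \frac{99}{4} = -2970$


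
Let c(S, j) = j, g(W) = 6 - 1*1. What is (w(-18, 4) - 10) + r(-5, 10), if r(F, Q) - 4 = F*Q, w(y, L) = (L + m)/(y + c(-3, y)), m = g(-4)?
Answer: -225/4 ≈ -56.250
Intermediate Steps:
g(W) = 5 (g(W) = 6 - 1 = 5)
m = 5
w(y, L) = (5 + L)/(2*y) (w(y, L) = (L + 5)/(y + y) = (5 + L)/((2*y)) = (5 + L)*(1/(2*y)) = (5 + L)/(2*y))
r(F, Q) = 4 + F*Q
(w(-18, 4) - 10) + r(-5, 10) = ((½)*(5 + 4)/(-18) - 10) + (4 - 5*10) = ((½)*(-1/18)*9 - 10) + (4 - 50) = (-¼ - 10) - 46 = -41/4 - 46 = -225/4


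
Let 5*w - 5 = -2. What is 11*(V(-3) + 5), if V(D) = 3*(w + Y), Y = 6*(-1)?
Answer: -616/5 ≈ -123.20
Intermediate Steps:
w = 3/5 (w = 1 + (1/5)*(-2) = 1 - 2/5 = 3/5 ≈ 0.60000)
Y = -6
V(D) = -81/5 (V(D) = 3*(3/5 - 6) = 3*(-27/5) = -81/5)
11*(V(-3) + 5) = 11*(-81/5 + 5) = 11*(-56/5) = -616/5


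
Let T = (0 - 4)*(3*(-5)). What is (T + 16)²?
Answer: 5776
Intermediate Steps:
T = 60 (T = -4*(-15) = 60)
(T + 16)² = (60 + 16)² = 76² = 5776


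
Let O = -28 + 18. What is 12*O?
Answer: -120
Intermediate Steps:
O = -10
12*O = 12*(-10) = -120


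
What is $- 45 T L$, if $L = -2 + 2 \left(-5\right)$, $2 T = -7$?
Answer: $-1890$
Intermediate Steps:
$T = - \frac{7}{2}$ ($T = \frac{1}{2} \left(-7\right) = - \frac{7}{2} \approx -3.5$)
$L = -12$ ($L = -2 - 10 = -12$)
$- 45 T L = \left(-45\right) \left(- \frac{7}{2}\right) \left(-12\right) = \frac{315}{2} \left(-12\right) = -1890$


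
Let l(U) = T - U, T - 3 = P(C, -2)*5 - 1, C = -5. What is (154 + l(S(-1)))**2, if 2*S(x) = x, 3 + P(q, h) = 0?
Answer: 80089/4 ≈ 20022.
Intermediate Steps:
P(q, h) = -3 (P(q, h) = -3 + 0 = -3)
S(x) = x/2
T = -13 (T = 3 + (-3*5 - 1) = 3 + (-15 - 1) = 3 - 16 = -13)
l(U) = -13 - U
(154 + l(S(-1)))**2 = (154 + (-13 - (-1)/2))**2 = (154 + (-13 - 1*(-1/2)))**2 = (154 + (-13 + 1/2))**2 = (154 - 25/2)**2 = (283/2)**2 = 80089/4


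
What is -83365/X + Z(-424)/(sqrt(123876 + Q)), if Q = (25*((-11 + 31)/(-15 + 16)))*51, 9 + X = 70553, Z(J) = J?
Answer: -83365/70544 - 53*sqrt(2334)/2334 ≈ -2.2788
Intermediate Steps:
X = 70544 (X = -9 + 70553 = 70544)
Q = 25500 (Q = (25*(20/1))*51 = (25*(20*1))*51 = (25*20)*51 = 500*51 = 25500)
-83365/X + Z(-424)/(sqrt(123876 + Q)) = -83365/70544 - 424/sqrt(123876 + 25500) = -83365*1/70544 - 424*sqrt(2334)/18672 = -83365/70544 - 424*sqrt(2334)/18672 = -83365/70544 - 53*sqrt(2334)/2334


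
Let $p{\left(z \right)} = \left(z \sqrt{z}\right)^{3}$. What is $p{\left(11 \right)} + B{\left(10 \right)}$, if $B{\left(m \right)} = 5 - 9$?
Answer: $-4 + 14641 \sqrt{11} \approx 48555.0$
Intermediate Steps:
$p{\left(z \right)} = z^{\frac{9}{2}}$ ($p{\left(z \right)} = \left(z^{\frac{3}{2}}\right)^{3} = z^{\frac{9}{2}}$)
$B{\left(m \right)} = -4$
$p{\left(11 \right)} + B{\left(10 \right)} = 11^{\frac{9}{2}} - 4 = 14641 \sqrt{11} - 4 = -4 + 14641 \sqrt{11}$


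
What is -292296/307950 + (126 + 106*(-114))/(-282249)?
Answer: -4378765978/4828809975 ≈ -0.90680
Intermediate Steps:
-292296/307950 + (126 + 106*(-114))/(-282249) = -292296*1/307950 + (126 - 12084)*(-1/282249) = -48716/51325 - 11958*(-1/282249) = -48716/51325 + 3986/94083 = -4378765978/4828809975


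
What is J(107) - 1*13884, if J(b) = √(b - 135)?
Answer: -13884 + 2*I*√7 ≈ -13884.0 + 5.2915*I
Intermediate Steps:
J(b) = √(-135 + b)
J(107) - 1*13884 = √(-135 + 107) - 1*13884 = √(-28) - 13884 = 2*I*√7 - 13884 = -13884 + 2*I*√7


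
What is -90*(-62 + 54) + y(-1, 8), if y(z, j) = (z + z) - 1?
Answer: 717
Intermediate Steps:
y(z, j) = -1 + 2*z (y(z, j) = 2*z - 1 = -1 + 2*z)
-90*(-62 + 54) + y(-1, 8) = -90*(-62 + 54) + (-1 + 2*(-1)) = -90*(-8) + (-1 - 2) = 720 - 3 = 717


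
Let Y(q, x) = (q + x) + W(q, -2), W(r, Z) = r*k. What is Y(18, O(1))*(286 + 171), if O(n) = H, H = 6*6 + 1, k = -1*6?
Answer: -24221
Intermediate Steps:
k = -6
H = 37 (H = 36 + 1 = 37)
W(r, Z) = -6*r (W(r, Z) = r*(-6) = -6*r)
O(n) = 37
Y(q, x) = x - 5*q (Y(q, x) = (q + x) - 6*q = x - 5*q)
Y(18, O(1))*(286 + 171) = (37 - 5*18)*(286 + 171) = (37 - 90)*457 = -53*457 = -24221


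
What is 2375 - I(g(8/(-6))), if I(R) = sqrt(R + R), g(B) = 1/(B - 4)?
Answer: 2375 - I*sqrt(6)/4 ≈ 2375.0 - 0.61237*I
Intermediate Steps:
g(B) = 1/(-4 + B)
I(R) = sqrt(2)*sqrt(R) (I(R) = sqrt(2*R) = sqrt(2)*sqrt(R))
2375 - I(g(8/(-6))) = 2375 - sqrt(2)*sqrt(1/(-4 + 8/(-6))) = 2375 - sqrt(2)*sqrt(1/(-4 + 8*(-1/6))) = 2375 - sqrt(2)*sqrt(1/(-4 - 4/3)) = 2375 - sqrt(2)*sqrt(1/(-16/3)) = 2375 - sqrt(2)*sqrt(-3/16) = 2375 - sqrt(2)*I*sqrt(3)/4 = 2375 - I*sqrt(6)/4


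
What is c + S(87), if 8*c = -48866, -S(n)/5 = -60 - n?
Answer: -21493/4 ≈ -5373.3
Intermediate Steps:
S(n) = 300 + 5*n (S(n) = -5*(-60 - n) = 300 + 5*n)
c = -24433/4 (c = (⅛)*(-48866) = -24433/4 ≈ -6108.3)
c + S(87) = -24433/4 + (300 + 5*87) = -24433/4 + (300 + 435) = -24433/4 + 735 = -21493/4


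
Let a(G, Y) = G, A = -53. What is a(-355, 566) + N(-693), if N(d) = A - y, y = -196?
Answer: -212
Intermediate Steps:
N(d) = 143 (N(d) = -53 - 1*(-196) = -53 + 196 = 143)
a(-355, 566) + N(-693) = -355 + 143 = -212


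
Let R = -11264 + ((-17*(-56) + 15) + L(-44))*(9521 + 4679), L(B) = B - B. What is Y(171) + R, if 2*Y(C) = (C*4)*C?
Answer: 13778618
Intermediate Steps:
L(B) = 0
Y(C) = 2*C² (Y(C) = ((C*4)*C)/2 = ((4*C)*C)/2 = (4*C²)/2 = 2*C²)
R = 13720136 (R = -11264 + ((-17*(-56) + 15) + 0)*(9521 + 4679) = -11264 + ((952 + 15) + 0)*14200 = -11264 + (967 + 0)*14200 = -11264 + 967*14200 = -11264 + 13731400 = 13720136)
Y(171) + R = 2*171² + 13720136 = 2*29241 + 13720136 = 58482 + 13720136 = 13778618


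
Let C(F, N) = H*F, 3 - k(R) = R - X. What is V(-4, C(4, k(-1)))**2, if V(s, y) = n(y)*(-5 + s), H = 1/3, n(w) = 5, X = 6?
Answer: 2025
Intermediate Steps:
k(R) = 9 - R (k(R) = 3 - (R - 1*6) = 3 - (R - 6) = 3 - (-6 + R) = 3 + (6 - R) = 9 - R)
H = 1/3 ≈ 0.33333
C(F, N) = F/3
V(s, y) = -25 + 5*s (V(s, y) = 5*(-5 + s) = -25 + 5*s)
V(-4, C(4, k(-1)))**2 = (-25 + 5*(-4))**2 = (-25 - 20)**2 = (-45)**2 = 2025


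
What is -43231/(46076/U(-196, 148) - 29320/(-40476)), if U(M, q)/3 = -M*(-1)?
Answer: 21435269961/38494417 ≈ 556.84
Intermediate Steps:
U(M, q) = 3*M (U(M, q) = 3*(-M*(-1)) = 3*(-(-1)*M) = 3*M)
-43231/(46076/U(-196, 148) - 29320/(-40476)) = -43231/(46076/((3*(-196))) - 29320/(-40476)) = -43231/(46076/(-588) - 29320*(-1/40476)) = -43231/(46076*(-1/588) + 7330/10119) = -43231/(-11519/147 + 7330/10119) = -43231/(-38494417/495831) = -43231*(-495831/38494417) = 21435269961/38494417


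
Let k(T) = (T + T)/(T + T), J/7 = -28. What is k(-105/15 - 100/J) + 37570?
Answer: 37571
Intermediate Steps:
J = -196 (J = 7*(-28) = -196)
k(T) = 1 (k(T) = (2*T)/((2*T)) = (2*T)*(1/(2*T)) = 1)
k(-105/15 - 100/J) + 37570 = 1 + 37570 = 37571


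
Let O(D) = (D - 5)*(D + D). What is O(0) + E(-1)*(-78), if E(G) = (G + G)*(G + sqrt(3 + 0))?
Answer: -156 + 156*sqrt(3) ≈ 114.20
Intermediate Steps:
O(D) = 2*D*(-5 + D) (O(D) = (-5 + D)*(2*D) = 2*D*(-5 + D))
E(G) = 2*G*(G + sqrt(3)) (E(G) = (2*G)*(G + sqrt(3)) = 2*G*(G + sqrt(3)))
O(0) + E(-1)*(-78) = 2*0*(-5 + 0) + (2*(-1)*(-1 + sqrt(3)))*(-78) = 2*0*(-5) + (2 - 2*sqrt(3))*(-78) = 0 + (-156 + 156*sqrt(3)) = -156 + 156*sqrt(3)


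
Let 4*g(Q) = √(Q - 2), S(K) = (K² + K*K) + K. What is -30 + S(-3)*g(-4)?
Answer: -30 + 15*I*√6/4 ≈ -30.0 + 9.1856*I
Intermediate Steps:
S(K) = K + 2*K² (S(K) = (K² + K²) + K = 2*K² + K = K + 2*K²)
g(Q) = √(-2 + Q)/4 (g(Q) = √(Q - 2)/4 = √(-2 + Q)/4)
-30 + S(-3)*g(-4) = -30 + (-3*(1 + 2*(-3)))*(√(-2 - 4)/4) = -30 + (-3*(1 - 6))*(√(-6)/4) = -30 + (-3*(-5))*((I*√6)/4) = -30 + 15*(I*√6/4) = -30 + 15*I*√6/4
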